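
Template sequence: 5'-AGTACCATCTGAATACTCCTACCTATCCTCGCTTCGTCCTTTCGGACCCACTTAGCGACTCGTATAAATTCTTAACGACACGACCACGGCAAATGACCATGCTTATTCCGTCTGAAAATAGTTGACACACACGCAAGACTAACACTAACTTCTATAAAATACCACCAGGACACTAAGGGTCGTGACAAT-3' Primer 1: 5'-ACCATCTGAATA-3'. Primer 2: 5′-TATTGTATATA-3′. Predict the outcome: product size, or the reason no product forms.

No product — primer 2 has no binding site in the template.

Primer 2 (TATTGTATATA) does not match the top strand, and its reverse complement TATATACAATA does not match either.
With no annealing site for primer 2, no amplification occurs.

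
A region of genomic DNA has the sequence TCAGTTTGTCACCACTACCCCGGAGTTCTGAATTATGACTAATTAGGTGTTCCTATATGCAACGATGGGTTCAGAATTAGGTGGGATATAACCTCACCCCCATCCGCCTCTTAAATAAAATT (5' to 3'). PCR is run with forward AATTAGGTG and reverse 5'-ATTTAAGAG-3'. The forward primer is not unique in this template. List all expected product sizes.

The forward primer AATTAGGTG matches the top strand at positions 41–49, 75–83.
The reverse primer's reverse complement is CTCTTAAAT, matching at positions 108–116.
Each forward site pairs with the reverse site to give a product ending at position 116: sizes 76, 42 bp.

76 bp, 42 bp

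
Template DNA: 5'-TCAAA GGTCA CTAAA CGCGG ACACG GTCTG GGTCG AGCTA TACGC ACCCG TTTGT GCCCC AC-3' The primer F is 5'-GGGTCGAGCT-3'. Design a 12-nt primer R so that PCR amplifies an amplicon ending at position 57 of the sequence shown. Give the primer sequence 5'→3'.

5'-GCACAAACGGGT-3'

The forward primer binds at positions 30–39; the product's 3' end on the top strand is position 57.
The reverse primer anneals to the top strand over positions 46–57, i.e. to ACCCGTTTGTGC.
Its sequence written 5'→3' is the reverse complement: GCACAAACGGGT.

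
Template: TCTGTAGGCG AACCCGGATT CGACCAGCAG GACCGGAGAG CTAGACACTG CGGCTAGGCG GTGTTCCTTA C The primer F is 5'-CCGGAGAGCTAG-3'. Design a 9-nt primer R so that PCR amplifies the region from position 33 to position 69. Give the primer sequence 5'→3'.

5'-AAGGAACAC-3'

The product's 3' end on the top strand is position 69.
The reverse primer anneals to the top strand over positions 61–69, i.e. to GTGTTCCTT.
Its sequence written 5'→3' is the reverse complement: AAGGAACAC.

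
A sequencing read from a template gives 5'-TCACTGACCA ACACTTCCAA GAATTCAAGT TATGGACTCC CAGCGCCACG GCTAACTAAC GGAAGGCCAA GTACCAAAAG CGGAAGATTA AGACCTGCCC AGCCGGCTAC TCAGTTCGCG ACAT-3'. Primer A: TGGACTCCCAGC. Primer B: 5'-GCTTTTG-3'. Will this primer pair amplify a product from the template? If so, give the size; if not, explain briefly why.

Primer A (TGGACTCCCAGC) matches the top strand at positions 33–44; it acts as a forward primer.
Primer B's reverse complement is CAAAAGC, matching the top strand at positions 75–81; it acts as a reverse primer.
The 3' ends face each other across positions 33–81, giving a 49 bp product.

Yes — a 49 bp product.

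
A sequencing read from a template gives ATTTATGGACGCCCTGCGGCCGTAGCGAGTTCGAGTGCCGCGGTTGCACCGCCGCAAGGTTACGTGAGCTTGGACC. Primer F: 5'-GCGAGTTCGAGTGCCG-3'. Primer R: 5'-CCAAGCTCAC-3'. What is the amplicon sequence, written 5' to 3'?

Scanning the template, GCGAGTTCGAGTGCCG occurs at positions 25–40; this primer anneals to the bottom strand there with its 3' end pointing downstream.
Taking the reverse complement of CCAAGCTCAC gives GTGAGCTTGG, found at positions 64–73 on the template; the primer anneals here to the top strand with its 3' end pointing upstream.
The product is the template from position 25 through 73 (49 bp).

5'-GCGAGTTCGAGTGCCGCGGTTGCACCGCCGCAAGGTTACGTGAGCTTGG-3'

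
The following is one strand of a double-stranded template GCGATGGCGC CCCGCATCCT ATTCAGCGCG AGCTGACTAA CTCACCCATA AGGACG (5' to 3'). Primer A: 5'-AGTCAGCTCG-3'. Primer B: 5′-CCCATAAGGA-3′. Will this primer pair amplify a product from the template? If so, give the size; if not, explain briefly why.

Primer A (AGTCAGCTCG) has reverse complement CGAGCTGACT, which matches the top strand at positions 29–38; primer A anneals to the top strand there with its 3' end pointing upstream toward position 29.
Primer B (CCCATAAGGA) matches the top strand directly at positions 45–54; it anneals to the bottom strand with its 3' end pointing downstream toward position 54.
The 3' ends diverge (primer A extends toward position 1, primer B toward position 56), so the primers never converge on a shared product.

No product — the primers' 3' ends point away from each other.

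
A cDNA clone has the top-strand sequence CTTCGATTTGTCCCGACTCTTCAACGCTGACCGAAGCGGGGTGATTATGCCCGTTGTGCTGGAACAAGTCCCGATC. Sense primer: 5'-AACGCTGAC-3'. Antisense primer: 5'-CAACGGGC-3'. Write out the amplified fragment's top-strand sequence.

The forward primer matches the template at positions 23–31.
Reverse complement of the reverse primer: GCCCGTTG. This occurs on the top strand at positions 49–56.
The product is the template from position 23 through 56 (34 bp).

5'-AACGCTGACCGAAGCGGGGTGATTATGCCCGTTG-3'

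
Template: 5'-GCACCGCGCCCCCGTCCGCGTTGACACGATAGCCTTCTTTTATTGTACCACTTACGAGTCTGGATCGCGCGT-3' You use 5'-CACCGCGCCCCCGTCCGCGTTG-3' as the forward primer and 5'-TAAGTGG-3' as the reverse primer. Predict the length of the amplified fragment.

53 bp

Forward primer CACCGCGCCCCCGTCCGCGTTG is found on the top strand at positions 2–23.
The reverse primer's reverse complement is CCACTTA, which matches the template at positions 48–54.
Product length = (reverse-primer end) − (forward-primer start) + 1 = 54 − 2 + 1 = 53 bp.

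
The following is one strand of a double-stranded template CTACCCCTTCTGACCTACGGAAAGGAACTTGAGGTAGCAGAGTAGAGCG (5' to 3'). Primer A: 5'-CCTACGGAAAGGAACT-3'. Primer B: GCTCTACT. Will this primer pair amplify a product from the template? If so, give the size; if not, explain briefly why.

Yes — a 35 bp product.

Primer A (CCTACGGAAAGGAACT) matches the top strand at positions 14–29; it acts as a forward primer.
Primer B's reverse complement is AGTAGAGC, matching the top strand at positions 41–48; it acts as a reverse primer.
The 3' ends face each other across positions 14–48, giving a 35 bp product.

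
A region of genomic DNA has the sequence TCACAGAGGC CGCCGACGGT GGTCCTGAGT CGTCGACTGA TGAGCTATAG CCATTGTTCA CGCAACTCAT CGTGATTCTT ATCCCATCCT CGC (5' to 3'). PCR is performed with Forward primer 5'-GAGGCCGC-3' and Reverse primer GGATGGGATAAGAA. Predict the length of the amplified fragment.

The forward primer matches the template at positions 6–13.
Taking the reverse complement of GGATGGGATAAGAA gives TTCTTATCCCATCC, found at positions 76–89 on the template; the primer anneals here to the top strand with its 3' end pointing upstream.
Amplicon spans positions 6–89: 84 bp.

84 bp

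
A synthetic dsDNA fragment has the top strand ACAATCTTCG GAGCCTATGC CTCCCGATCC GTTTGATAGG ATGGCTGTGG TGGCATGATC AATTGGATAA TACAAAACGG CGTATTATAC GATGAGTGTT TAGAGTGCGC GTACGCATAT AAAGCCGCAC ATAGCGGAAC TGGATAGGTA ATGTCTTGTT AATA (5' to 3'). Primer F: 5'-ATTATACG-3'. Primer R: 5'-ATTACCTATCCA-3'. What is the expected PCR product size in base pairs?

69 bp

Forward primer ATTATACG is found on the top strand at positions 84–91.
Taking the reverse complement of ATTACCTATCCA gives TGGATAGGTAAT, found at positions 141–152 on the template; the primer anneals here to the top strand with its 3' end pointing upstream.
The product runs from position 84 to position 152, so its length is 152 − 84 + 1 = 69 bp.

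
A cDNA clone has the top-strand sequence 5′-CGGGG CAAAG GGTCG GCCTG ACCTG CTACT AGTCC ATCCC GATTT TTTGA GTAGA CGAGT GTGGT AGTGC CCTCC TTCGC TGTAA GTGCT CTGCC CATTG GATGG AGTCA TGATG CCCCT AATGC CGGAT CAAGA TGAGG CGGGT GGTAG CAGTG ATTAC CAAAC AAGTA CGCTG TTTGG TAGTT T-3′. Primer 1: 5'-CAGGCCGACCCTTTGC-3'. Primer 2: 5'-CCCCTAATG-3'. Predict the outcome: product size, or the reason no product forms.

Primer 1 (CAGGCCGACCCTTTGC) has reverse complement GCAAAGGGTCGGCCTG, which matches the top strand at positions 5–20; primer 1 anneals to the top strand there with its 3' end pointing upstream toward position 5.
Primer 2 (CCCCTAATG) matches the top strand directly at positions 116–124; it anneals to the bottom strand with its 3' end pointing downstream toward position 124.
The 3' ends diverge (primer 1 extends toward position 1, primer 2 toward position 186), so the primers never converge on a shared product.

No product — the primers' 3' ends point away from each other.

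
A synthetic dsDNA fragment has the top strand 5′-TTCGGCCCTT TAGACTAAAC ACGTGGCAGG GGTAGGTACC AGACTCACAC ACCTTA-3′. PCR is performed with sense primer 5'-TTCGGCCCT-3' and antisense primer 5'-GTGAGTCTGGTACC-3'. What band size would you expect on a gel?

Scanning the template, TTCGGCCCT occurs at positions 1–9; this primer anneals to the bottom strand there with its 3' end pointing downstream.
Taking the reverse complement of GTGAGTCTGGTACC gives GGTACCAGACTCAC, found at positions 35–48 on the template; the primer anneals here to the top strand with its 3' end pointing upstream.
Product length = (reverse-primer end) − (forward-primer start) + 1 = 48 − 1 + 1 = 48 bp.

48 bp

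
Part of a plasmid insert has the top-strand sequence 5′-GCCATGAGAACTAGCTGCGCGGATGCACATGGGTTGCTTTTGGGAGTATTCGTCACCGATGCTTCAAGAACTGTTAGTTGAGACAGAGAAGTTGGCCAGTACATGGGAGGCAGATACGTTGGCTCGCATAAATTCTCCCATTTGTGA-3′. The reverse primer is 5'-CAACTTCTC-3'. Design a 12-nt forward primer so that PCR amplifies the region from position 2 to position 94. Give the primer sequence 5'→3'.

5'-CCATGAGAACTA-3'

The reverse primer's reverse complement GAGAAGTTG matches the template at positions 86–94; the product starts at position 2.
The forward primer is identical to the top strand over positions 2–13: CCATGAGAACTA.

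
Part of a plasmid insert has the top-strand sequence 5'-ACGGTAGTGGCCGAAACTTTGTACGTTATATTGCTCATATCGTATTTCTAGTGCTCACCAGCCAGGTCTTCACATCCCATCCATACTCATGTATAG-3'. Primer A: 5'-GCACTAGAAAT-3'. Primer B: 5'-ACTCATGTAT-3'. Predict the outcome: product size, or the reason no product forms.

No product — the primers' 3' ends point away from each other.

Primer A (GCACTAGAAAT) has reverse complement ATTTCTAGTGC, which matches the top strand at positions 44–54; primer A anneals to the top strand there with its 3' end pointing upstream toward position 44.
Primer B (ACTCATGTAT) matches the top strand directly at positions 85–94; it anneals to the bottom strand with its 3' end pointing downstream toward position 94.
The 3' ends diverge (primer A extends toward position 1, primer B toward position 96), so the primers never converge on a shared product.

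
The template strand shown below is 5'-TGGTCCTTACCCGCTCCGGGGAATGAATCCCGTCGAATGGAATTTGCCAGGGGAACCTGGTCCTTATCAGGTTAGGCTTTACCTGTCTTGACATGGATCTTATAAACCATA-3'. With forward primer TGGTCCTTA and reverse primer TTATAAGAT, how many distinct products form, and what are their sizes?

The forward primer TGGTCCTTA matches the top strand at positions 1–9, 58–66.
The reverse primer's reverse complement is ATCTTATAA, matching at positions 97–105.
Each forward site pairs with the reverse site to give a product ending at position 105: sizes 105, 48 bp.

Two products: 105 bp, 48 bp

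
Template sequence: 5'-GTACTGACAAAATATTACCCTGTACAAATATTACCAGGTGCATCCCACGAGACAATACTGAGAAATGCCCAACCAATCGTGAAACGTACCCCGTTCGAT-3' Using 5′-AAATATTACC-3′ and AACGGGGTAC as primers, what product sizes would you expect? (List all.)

86 bp, 70 bp

The forward primer AAATATTACC matches the top strand at positions 10–19, 26–35.
The reverse primer's reverse complement is GTACCCCGTT, matching at positions 86–95.
Each forward site pairs with the reverse site to give a product ending at position 95: sizes 86, 70 bp.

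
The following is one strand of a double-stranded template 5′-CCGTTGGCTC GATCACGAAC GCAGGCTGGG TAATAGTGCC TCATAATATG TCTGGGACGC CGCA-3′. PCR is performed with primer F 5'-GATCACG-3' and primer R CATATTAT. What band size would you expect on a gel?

Forward primer GATCACG is found on the top strand at positions 11–17.
Reverse complement of the reverse primer: ATAATATG. This occurs on the top strand at positions 43–50.
Amplicon spans positions 11–50: 40 bp.

40 bp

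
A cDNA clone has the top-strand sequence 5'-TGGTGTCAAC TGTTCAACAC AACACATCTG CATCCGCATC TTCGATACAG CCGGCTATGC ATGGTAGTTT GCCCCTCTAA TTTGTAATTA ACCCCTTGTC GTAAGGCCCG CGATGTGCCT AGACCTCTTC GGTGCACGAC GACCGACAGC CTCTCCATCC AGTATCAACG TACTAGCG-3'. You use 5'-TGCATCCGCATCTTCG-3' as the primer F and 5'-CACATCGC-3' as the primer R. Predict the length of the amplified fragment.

89 bp

The forward primer matches the template at positions 29–44.
Reverse complement of the reverse primer: GCGATGTG. This occurs on the top strand at positions 110–117.
The product runs from position 29 to position 117, so its length is 117 − 29 + 1 = 89 bp.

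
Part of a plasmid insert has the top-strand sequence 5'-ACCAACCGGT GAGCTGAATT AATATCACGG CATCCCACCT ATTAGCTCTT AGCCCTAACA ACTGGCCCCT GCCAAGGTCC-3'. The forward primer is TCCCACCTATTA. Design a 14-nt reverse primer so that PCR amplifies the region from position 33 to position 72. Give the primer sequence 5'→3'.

5'-GCAGGGGCCAGTTG-3'

The product's 3' end on the top strand is position 72.
The reverse primer anneals to the top strand over positions 59–72, i.e. to CAACTGGCCCCTGC.
Its sequence written 5'→3' is the reverse complement: GCAGGGGCCAGTTG.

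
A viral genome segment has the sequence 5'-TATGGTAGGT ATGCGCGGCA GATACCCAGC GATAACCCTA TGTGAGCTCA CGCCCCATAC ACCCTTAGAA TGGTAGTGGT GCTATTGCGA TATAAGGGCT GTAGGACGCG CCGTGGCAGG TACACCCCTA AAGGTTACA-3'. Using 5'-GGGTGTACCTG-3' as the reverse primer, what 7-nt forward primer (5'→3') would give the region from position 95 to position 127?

5'-AGGGCTG-3'

The reverse primer's reverse complement CAGGTACACCC matches the template at positions 117–127; the product starts at position 95.
The forward primer is identical to the top strand over positions 95–101: AGGGCTG.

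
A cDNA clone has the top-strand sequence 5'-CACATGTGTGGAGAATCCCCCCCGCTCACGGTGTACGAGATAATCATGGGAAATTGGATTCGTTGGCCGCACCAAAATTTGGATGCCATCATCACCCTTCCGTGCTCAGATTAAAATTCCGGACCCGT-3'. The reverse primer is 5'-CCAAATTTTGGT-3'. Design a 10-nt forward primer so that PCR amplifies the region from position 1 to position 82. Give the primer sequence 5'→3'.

The reverse primer's reverse complement ACCAAAATTTGG matches the template at positions 71–82; the product starts at position 1.
The forward primer is identical to the top strand over positions 1–10: CACATGTGTG.

5'-CACATGTGTG-3'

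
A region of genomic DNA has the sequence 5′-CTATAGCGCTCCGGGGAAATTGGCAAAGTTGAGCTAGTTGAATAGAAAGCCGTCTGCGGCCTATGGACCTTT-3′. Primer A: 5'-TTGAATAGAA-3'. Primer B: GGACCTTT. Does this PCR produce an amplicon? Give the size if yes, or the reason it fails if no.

No product — both primers anneal to the same strand and extend in the same direction.

Primer A (TTGAATAGAA) matches the top strand at positions 38–47 (3' end points downstream).
Primer B (GGACCTTT) also matches the top strand directly, at positions 65–72 — its reverse complement AAAGGTCC is not present.
Both primers anneal to the bottom strand with 3' ends pointing the same way, so neither can prime synthesis back toward the other.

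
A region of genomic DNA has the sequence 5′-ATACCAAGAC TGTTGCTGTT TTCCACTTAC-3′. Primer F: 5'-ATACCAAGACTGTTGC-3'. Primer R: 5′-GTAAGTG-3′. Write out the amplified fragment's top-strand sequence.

Scanning the template, ATACCAAGACTGTTGC occurs at positions 1–16; this primer anneals to the bottom strand there with its 3' end pointing downstream.
Taking the reverse complement of GTAAGTG gives CACTTAC, found at positions 24–30 on the template; the primer anneals here to the top strand with its 3' end pointing upstream.
The product is the template from position 1 through 30 (30 bp).

5'-ATACCAAGACTGTTGCTGTTTTCCACTTAC-3'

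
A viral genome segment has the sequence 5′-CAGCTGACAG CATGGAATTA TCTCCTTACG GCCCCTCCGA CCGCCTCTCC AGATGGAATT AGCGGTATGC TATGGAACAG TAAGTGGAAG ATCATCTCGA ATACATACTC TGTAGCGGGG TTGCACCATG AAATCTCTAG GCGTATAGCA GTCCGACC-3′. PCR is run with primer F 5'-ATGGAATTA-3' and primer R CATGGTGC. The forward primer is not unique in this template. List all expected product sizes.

119 bp, 78 bp

The forward primer ATGGAATTA matches the top strand at positions 12–20, 53–61.
The reverse primer's reverse complement is GCACCATG, matching at positions 123–130.
Each forward site pairs with the reverse site to give a product ending at position 130: sizes 119, 78 bp.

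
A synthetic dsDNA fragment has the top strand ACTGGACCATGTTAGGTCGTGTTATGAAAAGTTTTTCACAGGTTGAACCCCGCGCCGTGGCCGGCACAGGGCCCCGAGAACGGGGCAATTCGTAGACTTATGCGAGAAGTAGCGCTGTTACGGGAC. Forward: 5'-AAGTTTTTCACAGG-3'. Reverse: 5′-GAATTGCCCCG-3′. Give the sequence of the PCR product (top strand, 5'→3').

The forward primer matches the template at positions 29–42.
Reverse complement of the reverse primer: CGGGGCAATTC. This occurs on the top strand at positions 81–91.
The product is the template from position 29 through 91 (63 bp).

5'-AAGTTTTTCACAGGTTGAACCCCGCGCCGTGGCCGGCACAGGGCCCCGAGAACGGGGCAATTC-3'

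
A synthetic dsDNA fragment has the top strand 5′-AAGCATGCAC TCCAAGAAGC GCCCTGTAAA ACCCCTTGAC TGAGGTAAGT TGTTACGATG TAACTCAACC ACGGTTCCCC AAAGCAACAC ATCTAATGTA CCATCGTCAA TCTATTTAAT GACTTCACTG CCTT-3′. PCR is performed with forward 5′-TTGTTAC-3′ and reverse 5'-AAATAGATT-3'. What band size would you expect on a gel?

Forward primer TTGTTAC is found on the top strand at positions 50–56.
Taking the reverse complement of AAATAGATT gives AATCTATTT, found at positions 109–117 on the template; the primer anneals here to the top strand with its 3' end pointing upstream.
Product length = (reverse-primer end) − (forward-primer start) + 1 = 117 − 50 + 1 = 68 bp.

68 bp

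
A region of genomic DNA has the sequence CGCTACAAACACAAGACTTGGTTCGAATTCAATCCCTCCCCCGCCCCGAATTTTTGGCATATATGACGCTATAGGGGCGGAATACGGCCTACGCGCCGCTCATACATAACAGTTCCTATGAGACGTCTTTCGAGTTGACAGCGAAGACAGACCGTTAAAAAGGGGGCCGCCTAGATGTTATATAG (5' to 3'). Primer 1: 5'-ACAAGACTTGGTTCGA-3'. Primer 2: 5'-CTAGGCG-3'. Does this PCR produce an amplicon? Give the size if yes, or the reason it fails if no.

Primer 1 (ACAAGACTTGGTTCGA) matches the top strand at positions 11–26; it acts as a forward primer.
Primer 2's reverse complement is CGCCTAG, matching the top strand at positions 168–174; it acts as a reverse primer.
The 3' ends face each other across positions 11–174, giving a 164 bp product.

Yes — a 164 bp product.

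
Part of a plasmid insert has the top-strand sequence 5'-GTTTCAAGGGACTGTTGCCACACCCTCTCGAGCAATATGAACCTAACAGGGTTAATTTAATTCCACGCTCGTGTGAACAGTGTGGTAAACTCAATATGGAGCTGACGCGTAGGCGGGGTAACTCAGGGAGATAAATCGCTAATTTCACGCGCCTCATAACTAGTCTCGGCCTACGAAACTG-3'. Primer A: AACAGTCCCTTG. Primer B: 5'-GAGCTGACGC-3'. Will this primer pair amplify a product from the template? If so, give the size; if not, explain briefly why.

Primer A (AACAGTCCCTTG) has reverse complement CAAGGGACTGTT, which matches the top strand at positions 5–16; primer A anneals to the top strand there with its 3' end pointing upstream toward position 5.
Primer B (GAGCTGACGC) matches the top strand directly at positions 99–108; it anneals to the bottom strand with its 3' end pointing downstream toward position 108.
The 3' ends diverge (primer A extends toward position 1, primer B toward position 181), so the primers never converge on a shared product.

No product — the primers' 3' ends point away from each other.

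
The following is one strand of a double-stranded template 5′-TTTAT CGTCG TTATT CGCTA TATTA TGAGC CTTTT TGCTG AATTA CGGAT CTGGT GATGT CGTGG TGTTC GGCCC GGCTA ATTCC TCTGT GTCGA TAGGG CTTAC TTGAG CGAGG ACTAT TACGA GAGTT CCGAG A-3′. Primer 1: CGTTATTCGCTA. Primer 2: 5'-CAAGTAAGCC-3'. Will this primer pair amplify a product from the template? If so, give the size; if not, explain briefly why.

Yes — a 100 bp product.

Primer 1 (CGTTATTCGCTA) matches the top strand at positions 9–20; it acts as a forward primer.
Primer 2's reverse complement is GGCTTACTTG, matching the top strand at positions 99–108; it acts as a reverse primer.
The 3' ends face each other across positions 9–108, giving a 100 bp product.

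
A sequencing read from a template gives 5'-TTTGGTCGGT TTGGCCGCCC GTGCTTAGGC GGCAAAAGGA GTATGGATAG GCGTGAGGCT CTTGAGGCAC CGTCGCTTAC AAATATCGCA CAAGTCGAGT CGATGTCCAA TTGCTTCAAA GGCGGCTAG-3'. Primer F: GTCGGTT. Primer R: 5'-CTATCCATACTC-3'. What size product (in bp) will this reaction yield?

46 bp

Forward primer GTCGGTT is found on the top strand at positions 5–11.
Taking the reverse complement of CTATCCATACTC gives GAGTATGGATAG, found at positions 39–50 on the template; the primer anneals here to the top strand with its 3' end pointing upstream.
Product length = (reverse-primer end) − (forward-primer start) + 1 = 50 − 5 + 1 = 46 bp.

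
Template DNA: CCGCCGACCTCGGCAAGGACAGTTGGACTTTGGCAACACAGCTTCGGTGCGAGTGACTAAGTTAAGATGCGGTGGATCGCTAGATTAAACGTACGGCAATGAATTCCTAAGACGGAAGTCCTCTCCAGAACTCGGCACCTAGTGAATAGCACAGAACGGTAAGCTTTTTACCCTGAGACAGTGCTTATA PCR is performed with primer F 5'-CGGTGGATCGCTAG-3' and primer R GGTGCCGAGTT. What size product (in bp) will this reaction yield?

70 bp

The forward primer matches the template at positions 70–83.
The reverse primer's reverse complement is AACTCGGCACC, which matches the template at positions 129–139.
The product runs from position 70 to position 139, so its length is 139 − 70 + 1 = 70 bp.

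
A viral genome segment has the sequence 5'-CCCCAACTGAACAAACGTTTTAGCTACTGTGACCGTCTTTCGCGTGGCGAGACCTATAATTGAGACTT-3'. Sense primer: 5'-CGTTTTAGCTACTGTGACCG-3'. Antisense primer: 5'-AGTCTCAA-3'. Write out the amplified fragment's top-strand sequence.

The forward primer matches the template at positions 16–35.
The reverse primer's reverse complement is TTGAGACT, which matches the template at positions 60–67.
The product is the template from position 16 through 67 (52 bp).

5'-CGTTTTAGCTACTGTGACCGTCTTTCGCGTGGCGAGACCTATAATTGAGACT-3'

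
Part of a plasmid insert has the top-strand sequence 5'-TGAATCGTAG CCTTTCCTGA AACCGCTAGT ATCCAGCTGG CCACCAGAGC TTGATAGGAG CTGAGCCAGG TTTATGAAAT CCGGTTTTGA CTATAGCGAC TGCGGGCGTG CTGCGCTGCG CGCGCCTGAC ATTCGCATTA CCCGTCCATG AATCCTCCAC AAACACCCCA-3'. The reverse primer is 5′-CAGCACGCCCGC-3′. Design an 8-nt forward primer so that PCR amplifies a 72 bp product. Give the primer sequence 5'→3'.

5'-CACCAGAG-3'

The reverse primer's reverse complement GCGGGCGTGCTG matches the template at positions 102–113, so the product ends at position 113.
A 72 bp product then starts at position 113 − 72 + 1 = 42.
The forward primer is identical to the top strand there: CACCAGAG.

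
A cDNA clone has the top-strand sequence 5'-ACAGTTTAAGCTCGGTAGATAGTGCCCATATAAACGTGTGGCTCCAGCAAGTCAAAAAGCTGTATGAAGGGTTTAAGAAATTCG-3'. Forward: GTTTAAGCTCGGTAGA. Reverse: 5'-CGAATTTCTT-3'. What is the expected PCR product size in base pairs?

The forward primer matches the template at positions 4–19.
The reverse primer's reverse complement is AAGAAATTCG, which matches the template at positions 75–84.
Amplicon spans positions 4–84: 81 bp.

81 bp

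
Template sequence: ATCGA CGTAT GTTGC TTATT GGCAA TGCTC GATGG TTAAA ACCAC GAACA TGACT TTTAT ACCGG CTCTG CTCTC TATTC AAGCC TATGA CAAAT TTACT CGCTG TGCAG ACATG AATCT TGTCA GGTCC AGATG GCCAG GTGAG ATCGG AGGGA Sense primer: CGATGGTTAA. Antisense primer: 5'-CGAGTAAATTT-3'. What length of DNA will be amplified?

The forward primer matches the template at positions 30–39.
The reverse primer's reverse complement is AAATTTACTCG, which matches the template at positions 92–102.
Product length = (reverse-primer end) − (forward-primer start) + 1 = 102 − 30 + 1 = 73 bp.

73 bp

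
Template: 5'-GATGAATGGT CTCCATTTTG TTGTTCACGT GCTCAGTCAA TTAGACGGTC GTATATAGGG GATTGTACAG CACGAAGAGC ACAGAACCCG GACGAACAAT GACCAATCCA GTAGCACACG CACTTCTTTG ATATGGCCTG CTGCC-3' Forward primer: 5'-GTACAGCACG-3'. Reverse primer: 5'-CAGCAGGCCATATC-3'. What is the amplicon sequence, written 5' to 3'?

5'-GTACAGCACGAAGAGCACAGAACCCGGACGAACAATGACCAATCCAGTAGCACACGCACTTCTTTGATATGGCCTGCTG-3'

The forward primer matches the template at positions 65–74.
Reverse complement of the reverse primer: GATATGGCCTGCTG. This occurs on the top strand at positions 130–143.
The product is the template from position 65 through 143 (79 bp).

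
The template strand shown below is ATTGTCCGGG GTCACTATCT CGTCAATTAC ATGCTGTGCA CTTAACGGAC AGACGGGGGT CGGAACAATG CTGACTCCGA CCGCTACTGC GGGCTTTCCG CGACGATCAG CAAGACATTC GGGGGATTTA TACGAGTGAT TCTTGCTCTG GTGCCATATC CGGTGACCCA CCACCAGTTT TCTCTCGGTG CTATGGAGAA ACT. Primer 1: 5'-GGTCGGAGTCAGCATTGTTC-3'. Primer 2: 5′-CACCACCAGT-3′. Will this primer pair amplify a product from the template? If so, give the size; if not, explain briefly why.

Primer 1 (GGTCGGAGTCAGCATTGTTC) has reverse complement GAACAATGCTGACTCCGACC, which matches the top strand at positions 63–82; primer 1 anneals to the top strand there with its 3' end pointing upstream toward position 63.
Primer 2 (CACCACCAGT) matches the top strand directly at positions 169–178; it anneals to the bottom strand with its 3' end pointing downstream toward position 178.
The 3' ends diverge (primer 1 extends toward position 1, primer 2 toward position 203), so the primers never converge on a shared product.

No product — the primers' 3' ends point away from each other.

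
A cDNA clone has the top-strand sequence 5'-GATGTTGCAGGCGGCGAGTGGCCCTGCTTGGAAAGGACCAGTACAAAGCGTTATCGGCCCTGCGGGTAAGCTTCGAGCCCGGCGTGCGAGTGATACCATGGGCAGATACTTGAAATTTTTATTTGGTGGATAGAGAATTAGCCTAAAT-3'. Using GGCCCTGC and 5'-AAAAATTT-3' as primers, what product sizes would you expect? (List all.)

101 bp, 65 bp

The forward primer GGCCCTGC matches the top strand at positions 20–27, 56–63.
The reverse primer's reverse complement is AAATTTTT, matching at positions 113–120.
Each forward site pairs with the reverse site to give a product ending at position 120: sizes 101, 65 bp.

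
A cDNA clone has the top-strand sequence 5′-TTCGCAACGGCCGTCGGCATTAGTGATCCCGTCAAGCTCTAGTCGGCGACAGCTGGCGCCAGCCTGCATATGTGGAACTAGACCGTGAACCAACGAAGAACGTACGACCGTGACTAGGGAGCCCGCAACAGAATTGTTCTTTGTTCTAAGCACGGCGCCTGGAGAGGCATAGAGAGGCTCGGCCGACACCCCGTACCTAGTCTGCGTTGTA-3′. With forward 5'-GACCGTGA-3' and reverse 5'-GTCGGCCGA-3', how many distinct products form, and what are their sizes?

The forward primer GACCGTGA matches the top strand at positions 81–88, 106–113.
The reverse primer's reverse complement is TCGGCCGAC, matching at positions 179–187.
Each forward site pairs with the reverse site to give a product ending at position 187: sizes 107, 82 bp.

Two products: 107 bp, 82 bp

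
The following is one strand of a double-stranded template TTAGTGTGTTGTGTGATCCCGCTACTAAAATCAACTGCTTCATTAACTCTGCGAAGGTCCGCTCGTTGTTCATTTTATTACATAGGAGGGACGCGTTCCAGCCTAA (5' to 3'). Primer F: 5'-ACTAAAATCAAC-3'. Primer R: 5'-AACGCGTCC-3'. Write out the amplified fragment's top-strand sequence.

5'-ACTAAAATCAACTGCTTCATTAACTCTGCGAAGGTCCGCTCGTTGTTCATTTTATTACATAGGAGGGACGCGTT-3'

Scanning the template, ACTAAAATCAAC occurs at positions 24–35; this primer anneals to the bottom strand there with its 3' end pointing downstream.
Taking the reverse complement of AACGCGTCC gives GGACGCGTT, found at positions 89–97 on the template; the primer anneals here to the top strand with its 3' end pointing upstream.
The product is the template from position 24 through 97 (74 bp).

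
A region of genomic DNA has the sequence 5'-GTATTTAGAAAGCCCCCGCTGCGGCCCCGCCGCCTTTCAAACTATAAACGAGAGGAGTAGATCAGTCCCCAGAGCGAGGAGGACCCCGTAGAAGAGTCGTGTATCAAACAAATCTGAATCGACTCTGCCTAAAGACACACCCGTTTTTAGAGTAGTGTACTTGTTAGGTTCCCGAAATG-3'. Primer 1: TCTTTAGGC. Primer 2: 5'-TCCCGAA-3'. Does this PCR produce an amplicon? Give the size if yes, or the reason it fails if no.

Primer 1 (TCTTTAGGC) has reverse complement GCCTAAAGA, which matches the top strand at positions 127–135; primer 1 anneals to the top strand there with its 3' end pointing upstream toward position 127.
Primer 2 (TCCCGAA) matches the top strand directly at positions 170–176; it anneals to the bottom strand with its 3' end pointing downstream toward position 176.
The 3' ends diverge (primer 1 extends toward position 1, primer 2 toward position 179), so the primers never converge on a shared product.

No product — the primers' 3' ends point away from each other.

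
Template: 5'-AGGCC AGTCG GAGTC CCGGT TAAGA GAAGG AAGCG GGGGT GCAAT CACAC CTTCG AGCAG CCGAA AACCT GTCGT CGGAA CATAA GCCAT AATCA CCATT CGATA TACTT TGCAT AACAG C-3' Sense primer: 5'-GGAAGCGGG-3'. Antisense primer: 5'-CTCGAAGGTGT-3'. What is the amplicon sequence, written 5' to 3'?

5'-GGAAGCGGGGGTGCAATCACACCTTCGAG-3'

The forward primer matches the template at positions 29–37.
Taking the reverse complement of CTCGAAGGTGT gives ACACCTTCGAG, found at positions 47–57 on the template; the primer anneals here to the top strand with its 3' end pointing upstream.
The product is the template from position 29 through 57 (29 bp).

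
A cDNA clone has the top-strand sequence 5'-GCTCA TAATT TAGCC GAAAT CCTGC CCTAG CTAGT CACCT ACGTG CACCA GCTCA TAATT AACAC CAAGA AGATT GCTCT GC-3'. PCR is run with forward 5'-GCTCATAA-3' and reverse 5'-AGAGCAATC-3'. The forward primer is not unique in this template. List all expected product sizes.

The forward primer GCTCATAA matches the top strand at positions 1–8, 51–58.
The reverse primer's reverse complement is GATTGCTCT, matching at positions 72–80.
Each forward site pairs with the reverse site to give a product ending at position 80: sizes 80, 30 bp.

80 bp, 30 bp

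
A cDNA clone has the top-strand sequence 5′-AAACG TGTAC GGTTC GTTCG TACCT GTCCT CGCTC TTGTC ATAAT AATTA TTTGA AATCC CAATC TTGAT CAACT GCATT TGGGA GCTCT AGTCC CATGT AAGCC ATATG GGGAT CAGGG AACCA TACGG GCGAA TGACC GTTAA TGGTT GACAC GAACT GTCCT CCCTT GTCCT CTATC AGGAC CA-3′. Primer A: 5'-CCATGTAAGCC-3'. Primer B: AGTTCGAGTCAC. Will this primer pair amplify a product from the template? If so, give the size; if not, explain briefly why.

No product — primer B has no binding site in the template.

Primer B (AGTTCGAGTCAC) does not match the top strand, and its reverse complement GTGACTCGAACT does not match either.
With no annealing site for primer B, no amplification occurs.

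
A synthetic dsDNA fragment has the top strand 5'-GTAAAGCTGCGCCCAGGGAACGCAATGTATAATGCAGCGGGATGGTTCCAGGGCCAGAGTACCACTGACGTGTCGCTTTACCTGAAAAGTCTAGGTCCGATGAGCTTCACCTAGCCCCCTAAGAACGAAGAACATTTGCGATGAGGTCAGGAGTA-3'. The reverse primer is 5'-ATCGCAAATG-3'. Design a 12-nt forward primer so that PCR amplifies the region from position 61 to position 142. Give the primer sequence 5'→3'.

5'-ACCACTGACGTG-3'

The reverse primer's reverse complement CATTTGCGAT matches the template at positions 133–142; the product starts at position 61.
The forward primer is identical to the top strand over positions 61–72: ACCACTGACGTG.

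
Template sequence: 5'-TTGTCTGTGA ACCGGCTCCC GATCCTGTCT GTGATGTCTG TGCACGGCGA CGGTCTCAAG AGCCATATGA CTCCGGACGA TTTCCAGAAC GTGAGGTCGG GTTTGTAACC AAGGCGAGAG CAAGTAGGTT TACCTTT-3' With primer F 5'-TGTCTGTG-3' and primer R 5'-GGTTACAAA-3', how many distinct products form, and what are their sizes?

The forward primer TGTCTGTG matches the top strand at positions 2–9, 26–33, 35–42.
The reverse primer's reverse complement is TTTGTAACC, matching at positions 102–110.
Each forward site pairs with the reverse site to give a product ending at position 110: sizes 109, 85, 76 bp.

Three products: 109 bp, 85 bp, 76 bp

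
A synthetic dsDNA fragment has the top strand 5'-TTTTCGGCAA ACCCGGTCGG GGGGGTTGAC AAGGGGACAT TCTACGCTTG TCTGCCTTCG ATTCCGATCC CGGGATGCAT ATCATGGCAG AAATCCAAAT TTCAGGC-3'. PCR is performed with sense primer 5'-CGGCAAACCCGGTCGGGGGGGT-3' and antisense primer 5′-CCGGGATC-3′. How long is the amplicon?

69 bp

Forward primer CGGCAAACCCGGTCGGGGGGGT is found on the top strand at positions 5–26.
The reverse primer's reverse complement is GATCCCGG, which matches the template at positions 66–73.
The product runs from position 5 to position 73, so its length is 73 − 5 + 1 = 69 bp.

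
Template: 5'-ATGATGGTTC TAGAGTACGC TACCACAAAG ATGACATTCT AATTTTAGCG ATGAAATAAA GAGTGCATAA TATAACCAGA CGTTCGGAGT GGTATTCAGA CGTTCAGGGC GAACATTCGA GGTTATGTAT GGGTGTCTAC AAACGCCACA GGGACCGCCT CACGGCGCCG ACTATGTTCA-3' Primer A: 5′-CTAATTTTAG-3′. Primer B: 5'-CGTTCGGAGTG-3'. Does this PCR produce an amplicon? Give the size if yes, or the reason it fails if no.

No product — both primers anneal to the same strand and extend in the same direction.

Primer A (CTAATTTTAG) matches the top strand at positions 39–48 (3' end points downstream).
Primer B (CGTTCGGAGTG) also matches the top strand directly, at positions 81–91 — its reverse complement CACTCCGAACG is not present.
Both primers anneal to the bottom strand with 3' ends pointing the same way, so neither can prime synthesis back toward the other.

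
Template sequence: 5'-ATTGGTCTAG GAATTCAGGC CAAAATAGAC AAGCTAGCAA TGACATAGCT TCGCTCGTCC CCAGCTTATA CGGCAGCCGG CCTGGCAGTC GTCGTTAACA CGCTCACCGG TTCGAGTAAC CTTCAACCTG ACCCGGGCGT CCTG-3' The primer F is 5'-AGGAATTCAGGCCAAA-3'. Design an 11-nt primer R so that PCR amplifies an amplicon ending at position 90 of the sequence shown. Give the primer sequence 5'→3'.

5'-GACTGCCAGGC-3'

The forward primer binds at positions 9–24; the product's 3' end on the top strand is position 90.
The reverse primer anneals to the top strand over positions 80–90, i.e. to GCCTGGCAGTC.
Its sequence written 5'→3' is the reverse complement: GACTGCCAGGC.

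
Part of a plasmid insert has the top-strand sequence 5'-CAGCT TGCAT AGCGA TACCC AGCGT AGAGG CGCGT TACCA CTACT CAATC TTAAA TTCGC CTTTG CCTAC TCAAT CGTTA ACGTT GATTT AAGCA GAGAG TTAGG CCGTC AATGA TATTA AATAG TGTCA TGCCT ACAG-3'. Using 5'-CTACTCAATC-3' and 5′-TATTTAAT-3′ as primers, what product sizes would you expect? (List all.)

The forward primer CTACTCAATC matches the top strand at positions 41–50, 67–76.
The reverse primer's reverse complement is ATTAAATA, matching at positions 117–124.
Each forward site pairs with the reverse site to give a product ending at position 124: sizes 84, 58 bp.

84 bp, 58 bp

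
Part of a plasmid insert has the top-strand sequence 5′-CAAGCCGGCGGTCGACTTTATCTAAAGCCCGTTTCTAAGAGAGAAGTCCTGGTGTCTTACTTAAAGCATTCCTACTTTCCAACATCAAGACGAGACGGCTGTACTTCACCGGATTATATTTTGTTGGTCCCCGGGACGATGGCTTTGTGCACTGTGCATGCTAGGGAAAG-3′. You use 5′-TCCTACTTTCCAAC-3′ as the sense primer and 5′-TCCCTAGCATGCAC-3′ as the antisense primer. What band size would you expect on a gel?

98 bp

Scanning the template, TCCTACTTTCCAAC occurs at positions 70–83; this primer anneals to the bottom strand there with its 3' end pointing downstream.
Reverse complement of the reverse primer: GTGCATGCTAGGGA. This occurs on the top strand at positions 154–167.
Amplicon spans positions 70–167: 98 bp.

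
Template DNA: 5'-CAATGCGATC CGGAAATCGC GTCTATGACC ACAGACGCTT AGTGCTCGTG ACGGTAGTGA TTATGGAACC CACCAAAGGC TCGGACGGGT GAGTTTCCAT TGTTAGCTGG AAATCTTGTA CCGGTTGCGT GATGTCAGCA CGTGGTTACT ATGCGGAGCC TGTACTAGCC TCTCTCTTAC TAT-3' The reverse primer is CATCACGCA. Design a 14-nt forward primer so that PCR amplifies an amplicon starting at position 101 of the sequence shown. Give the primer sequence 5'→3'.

5'-TGTTAGCTGGAAAT-3'

The reverse primer's reverse complement TGCGTGATG matches the template at positions 126–134; the product starts at position 101.
The forward primer is identical to the top strand over positions 101–114: TGTTAGCTGGAAAT.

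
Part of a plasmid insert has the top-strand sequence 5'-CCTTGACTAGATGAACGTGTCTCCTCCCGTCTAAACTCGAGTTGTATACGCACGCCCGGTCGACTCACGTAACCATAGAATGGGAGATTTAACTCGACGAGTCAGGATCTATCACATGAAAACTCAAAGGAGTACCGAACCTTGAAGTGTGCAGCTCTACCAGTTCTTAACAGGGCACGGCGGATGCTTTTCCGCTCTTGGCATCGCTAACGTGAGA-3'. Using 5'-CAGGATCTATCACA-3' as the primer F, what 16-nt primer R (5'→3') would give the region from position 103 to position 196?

The product's 3' end on the top strand is position 196.
The reverse primer anneals to the top strand over positions 181–196, i.e. to CGGATGCTTTTCCGCT.
Its sequence written 5'→3' is the reverse complement: AGCGGAAAAGCATCCG.

5'-AGCGGAAAAGCATCCG-3'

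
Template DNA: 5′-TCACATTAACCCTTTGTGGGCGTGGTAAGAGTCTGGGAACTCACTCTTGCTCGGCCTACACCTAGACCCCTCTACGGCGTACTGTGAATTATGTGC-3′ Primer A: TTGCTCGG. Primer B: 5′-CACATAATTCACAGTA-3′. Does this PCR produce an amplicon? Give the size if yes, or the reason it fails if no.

Yes — a 49 bp product.

Primer A (TTGCTCGG) matches the top strand at positions 47–54; it acts as a forward primer.
Primer B's reverse complement is TACTGTGAATTATGTG, matching the top strand at positions 80–95; it acts as a reverse primer.
The 3' ends face each other across positions 47–95, giving a 49 bp product.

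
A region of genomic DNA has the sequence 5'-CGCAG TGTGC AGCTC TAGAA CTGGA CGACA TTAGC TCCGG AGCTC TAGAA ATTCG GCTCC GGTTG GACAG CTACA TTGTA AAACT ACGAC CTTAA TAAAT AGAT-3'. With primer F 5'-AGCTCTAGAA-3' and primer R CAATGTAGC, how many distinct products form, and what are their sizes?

Two products: 68 bp, 38 bp

The forward primer AGCTCTAGAA matches the top strand at positions 11–20, 41–50.
The reverse primer's reverse complement is GCTACATTG, matching at positions 70–78.
Each forward site pairs with the reverse site to give a product ending at position 78: sizes 68, 38 bp.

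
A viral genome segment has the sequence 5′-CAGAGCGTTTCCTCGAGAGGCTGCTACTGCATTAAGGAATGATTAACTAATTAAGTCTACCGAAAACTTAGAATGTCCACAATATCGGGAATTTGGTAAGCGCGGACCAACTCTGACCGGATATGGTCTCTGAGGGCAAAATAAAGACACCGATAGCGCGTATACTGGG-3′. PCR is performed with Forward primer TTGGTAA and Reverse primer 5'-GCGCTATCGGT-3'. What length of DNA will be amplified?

67 bp

Forward primer TTGGTAA is found on the top strand at positions 93–99.
Reverse complement of the reverse primer: ACCGATAGCGC. This occurs on the top strand at positions 149–159.
The product runs from position 93 to position 159, so its length is 159 − 93 + 1 = 67 bp.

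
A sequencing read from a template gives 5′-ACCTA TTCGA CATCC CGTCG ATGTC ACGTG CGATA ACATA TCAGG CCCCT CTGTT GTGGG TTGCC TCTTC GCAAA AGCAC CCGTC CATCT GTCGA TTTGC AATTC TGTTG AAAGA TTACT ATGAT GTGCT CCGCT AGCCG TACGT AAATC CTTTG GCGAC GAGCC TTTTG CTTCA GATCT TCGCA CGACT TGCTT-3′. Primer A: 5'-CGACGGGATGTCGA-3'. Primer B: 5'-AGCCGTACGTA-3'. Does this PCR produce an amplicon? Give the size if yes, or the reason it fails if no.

No product — the primers' 3' ends point away from each other.

Primer A (CGACGGGATGTCGA) has reverse complement TCGACATCCCGTCG, which matches the top strand at positions 7–20; primer A anneals to the top strand there with its 3' end pointing upstream toward position 7.
Primer B (AGCCGTACGTA) matches the top strand directly at positions 136–146; it anneals to the bottom strand with its 3' end pointing downstream toward position 146.
The 3' ends diverge (primer A extends toward position 1, primer B toward position 195), so the primers never converge on a shared product.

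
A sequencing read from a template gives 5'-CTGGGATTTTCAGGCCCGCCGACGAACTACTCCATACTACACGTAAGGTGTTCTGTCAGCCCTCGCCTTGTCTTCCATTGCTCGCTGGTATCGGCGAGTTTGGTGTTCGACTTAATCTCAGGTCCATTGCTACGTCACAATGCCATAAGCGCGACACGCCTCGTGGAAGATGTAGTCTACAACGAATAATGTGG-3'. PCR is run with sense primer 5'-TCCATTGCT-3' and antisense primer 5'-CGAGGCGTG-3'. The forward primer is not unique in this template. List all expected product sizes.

The forward primer TCCATTGCT matches the top strand at positions 74–82, 123–131.
The reverse primer's reverse complement is CACGCCTCG, matching at positions 155–163.
Each forward site pairs with the reverse site to give a product ending at position 163: sizes 90, 41 bp.

90 bp, 41 bp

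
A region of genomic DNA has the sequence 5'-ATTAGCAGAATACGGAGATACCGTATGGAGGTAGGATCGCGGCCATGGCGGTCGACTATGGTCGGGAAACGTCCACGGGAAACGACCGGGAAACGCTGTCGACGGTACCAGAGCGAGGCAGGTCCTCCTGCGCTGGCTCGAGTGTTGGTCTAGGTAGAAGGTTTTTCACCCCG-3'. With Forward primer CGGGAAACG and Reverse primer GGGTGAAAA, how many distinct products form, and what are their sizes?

The forward primer CGGGAAACG matches the top strand at positions 63–71, 76–84, 87–95.
The reverse primer's reverse complement is TTTTCACCC, matching at positions 163–171.
Each forward site pairs with the reverse site to give a product ending at position 171: sizes 109, 96, 85 bp.

Three products: 109 bp, 96 bp, 85 bp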